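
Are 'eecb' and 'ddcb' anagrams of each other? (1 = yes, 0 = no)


Sort characters of 'eecb': 'bcee'
Sort characters of 'ddcb': 'bcdd'
Sorted forms differ -> they are NOT anagrams
Result: 0

0


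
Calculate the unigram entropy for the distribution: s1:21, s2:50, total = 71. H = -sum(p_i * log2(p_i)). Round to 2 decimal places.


Computing entropy H = -sum(p_i * log2(p_i)):
  s1: p = 21/71 = 0.2958, -p*log2(p) = 0.5198
  s2: p = 50/71 = 0.7042, -p*log2(p) = 0.3563
H = sum of terms = 0.8761
Rounded to 2 decimals: 0.88

0.88


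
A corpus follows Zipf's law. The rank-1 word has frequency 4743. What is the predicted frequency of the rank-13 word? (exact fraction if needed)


Zipf's law: freq(rank) = f1 / rank
f1 = 4743, rank = 13
freq = 4743 / 13
GCD(4743, 13) = 1
Simplified: 4743/13

4743/13


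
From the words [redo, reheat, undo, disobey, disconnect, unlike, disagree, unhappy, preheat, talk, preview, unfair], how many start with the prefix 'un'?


Checking each word for prefix 'un':
  'redo' -> no (count: 0)
  'reheat' -> no (count: 0)
  'undo' -> YES, starts with 'un' (count: 1)
  'disobey' -> no (count: 1)
  'disconnect' -> no (count: 1)
  'unlike' -> YES, starts with 'un' (count: 2)
  'disagree' -> no (count: 2)
  'unhappy' -> YES, starts with 'un' (count: 3)
  'preheat' -> no (count: 3)
  'talk' -> no (count: 3)
  'preview' -> no (count: 3)
  'unfair' -> YES, starts with 'un' (count: 4)
Total with prefix 'un': 4

4


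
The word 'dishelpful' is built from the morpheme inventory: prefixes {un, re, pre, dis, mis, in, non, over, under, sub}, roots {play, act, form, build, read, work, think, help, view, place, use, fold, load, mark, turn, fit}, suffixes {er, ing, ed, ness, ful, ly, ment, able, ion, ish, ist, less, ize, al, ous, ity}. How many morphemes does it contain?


Segmenting 'dishelpful' against the inventory:
  'dis' -> prefix (morpheme 1)
  'help' -> root (morpheme 2)
  'ful' -> suffix (morpheme 3)
Total morphemes: 3

3


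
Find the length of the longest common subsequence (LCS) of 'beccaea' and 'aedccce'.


DP table for LCS of 'beccaea' and 'aedccce':
       a  e  d  c  c  c  e
    0  0  0  0  0  0  0  0
  b 0  0  0  0  0  0  0  0
  e 0  0  1  1  1  1  1  1
  c 0  0  1  1  2  2  2  2
  c 0  0  1  1  2  3  3  3
  a 0  1  1  1  2  3  3  3
  e 0  1  2  2  2  3  3  4
  a 0  1  2  2  2  3  3  4
LCS: 'ecce'
LCS length = 4

4


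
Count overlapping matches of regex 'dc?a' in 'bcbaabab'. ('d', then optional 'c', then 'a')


Pattern: dc?a means 'd', then optional 'c', then 'a'.
Scanning 'bcbaabab' position-by-position:
  Pos 0: window 'bcb' -> no
  Pos 1: window 'cba' -> no
  Pos 2: window 'baa' -> no
  Pos 3: window 'aab' -> no
  Pos 4: window 'aba' -> no
  Pos 5: window 'bab' -> no
  Pos 6: window 'ab' -> no
  Pos 7: window 'b' -> no
Total matches: 0

0


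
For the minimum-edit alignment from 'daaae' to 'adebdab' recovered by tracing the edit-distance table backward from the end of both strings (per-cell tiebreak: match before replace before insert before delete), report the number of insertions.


Edit distance = 5. Backtracking from cell (5, 7) with preference match > replace > insert > delete,
then listing the resulting alignment 'daaae' -> 'adebdab' left to right:
  Step 1: insert 'a' [insertion #1]
  Step 2: keep 'd'
  Step 3: insert 'e' [insertion #2]
  Step 4: replace a->b
  Step 5: replace a->d
  Step 6: keep 'a'
  Step 7: replace e->b
Total insertions: 2

2


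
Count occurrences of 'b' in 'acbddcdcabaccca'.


Scanning 'acbddcdcabaccca' for 'b':
  Position 2: 'b' -> MATCH (count: 1)
  Position 9: 'b' -> MATCH (count: 2)
Total occurrences of 'b': 2

2


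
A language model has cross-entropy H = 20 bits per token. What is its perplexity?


Perplexity formula: PP = 2^H
H = 20
PP = 2^20
PP = 2^20 = 1048576

1048576


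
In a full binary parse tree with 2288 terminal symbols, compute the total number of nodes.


Leaf nodes (terminals): 2288
Internal nodes = n - 1 = 2288 - 1 = 2287
Total = leaves + internal = 2288 + 2287 = 4575

4575


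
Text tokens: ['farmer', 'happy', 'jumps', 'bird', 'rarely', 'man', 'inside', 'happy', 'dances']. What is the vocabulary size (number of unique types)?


Listing all tokens and tracking unique types:
  Token 1: 'farmer' -> NEW (unique so far: 1)
  Token 2: 'happy' -> NEW (unique so far: 2)
  Token 3: 'jumps' -> NEW (unique so far: 3)
  Token 4: 'bird' -> NEW (unique so far: 4)
  Token 5: 'rarely' -> NEW (unique so far: 5)
  Token 6: 'man' -> NEW (unique so far: 6)
  Token 7: 'inside' -> NEW (unique so far: 7)
  Token 8: 'happy' -> duplicate (unique so far: 7)
  Token 9: 'dances' -> NEW (unique so far: 8)
Unique types: ('bird', 'dances', 'farmer', 'happy', 'inside', 'jumps', 'man', 'rarely')
Vocabulary size: 8

8


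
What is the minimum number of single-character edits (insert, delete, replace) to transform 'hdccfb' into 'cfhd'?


Building DP table for s1='hdccfb' (len 6) and s2='cfhd' (len 4):
       c  f  h  d
    0  1  2  3  4
  h 1  1  2  2  3
  d 2  2  2  3  2
  c 3  2  3  3  3
  c 4  3  3  4  4
  f 5  4  3  4  5
  b 6  5  4  4  5
Edit distance = dp[6][4] = 5

5


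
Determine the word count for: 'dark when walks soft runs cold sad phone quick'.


Counting words by splitting on spaces:
  Word 1: 'dark'
  Word 2: 'when'
  Word 3: 'walks'
  Word 4: 'soft'
  Word 5: 'runs'
  Word 6: 'cold'
  Word 7: 'sad'
  Word 8: 'phone'
  Word 9: 'quick'
Total words: 9

9


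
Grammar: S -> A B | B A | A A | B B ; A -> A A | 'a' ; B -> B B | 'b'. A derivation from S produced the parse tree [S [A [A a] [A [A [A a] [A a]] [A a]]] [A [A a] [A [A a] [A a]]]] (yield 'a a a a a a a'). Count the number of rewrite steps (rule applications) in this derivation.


Every bracketed nonterminal node [X ...] in the tree is produced by exactly one rule application.
Reading the tree off as a leftmost derivation:
  Step 1: S  =>  A A   (applied S -> A A)
  Step 2: A A  =>  A A A   (applied A -> A A)
  Step 3: A A A  =>  a A A   (applied A -> a)
  Step 4: a A A  =>  a A A A   (applied A -> A A)
  Step 5: a A A A  =>  a A A A A   (applied A -> A A)
  Step 6: a A A A A  =>  a a A A A   (applied A -> a)
  Step 7: a a A A A  =>  a a a A A   (applied A -> a)
  Step 8: a a a A A  =>  a a a a A   (applied A -> a)
  Step 9: a a a a A  =>  a a a a A A   (applied A -> A A)
  Step 10: a a a a A A  =>  a a a a a A   (applied A -> a)
  Step 11: a a a a a A  =>  a a a a a A A   (applied A -> A A)
  Step 12: a a a a a A A  =>  a a a a a a A   (applied A -> a)
  Step 13: a a a a a a A  =>  a a a a a a a   (applied A -> a)
Final yield: a a a a a a a
Total rewrite steps: 13

13


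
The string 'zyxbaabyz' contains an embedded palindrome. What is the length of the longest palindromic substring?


Scanning 'zyxbaabyz' for palindromic substrings.
Substring at positions 3-6: 'baab'.
Check: reverse('baab') = 'baab' -> palindrome confirmed.
Neighbouring characters ('x' / 'y') break symmetry, so it cannot extend further.
No longer palindromic substring exists; longest length = 4

4


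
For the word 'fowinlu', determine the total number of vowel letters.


Scanning each character of 'fowinlu':
  Position 1: 'f' -> consonant (running count: 0)
  Position 2: 'o' -> vowel (running count: 1)
  Position 3: 'w' -> consonant (running count: 1)
  Position 4: 'i' -> vowel (running count: 2)
  Position 5: 'n' -> consonant (running count: 2)
  Position 6: 'l' -> consonant (running count: 2)
  Position 7: 'u' -> vowel (running count: 3)
Total vowels: 3

3


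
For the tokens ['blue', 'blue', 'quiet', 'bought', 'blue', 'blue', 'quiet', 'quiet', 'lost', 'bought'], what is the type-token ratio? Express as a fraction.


Tokens: 10
Unique types: ('blue', 'bought', 'lost', 'quiet') = 4
TTR = 4/10
Simplify: divide both by 2 -> 2/5
TTR = 2/5

2/5


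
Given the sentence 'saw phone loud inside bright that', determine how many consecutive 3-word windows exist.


Word trigrams from [6] words:
  Trigram 1: (saw phone loud)
  Trigram 2: (phone loud inside)
  Trigram 3: (loud inside bright)
  Trigram 4: (inside bright that)
Total word trigrams: 6 - 2 = 4

4


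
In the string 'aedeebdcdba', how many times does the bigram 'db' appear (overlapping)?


Scanning 'aedeebdcdba' for bigram 'db':
  Position 0: 'ae' -> no
  Position 1: 'ed' -> no
  Position 2: 'de' -> no
  Position 3: 'ee' -> no
  Position 4: 'eb' -> no
  Position 5: 'bd' -> no
  Position 6: 'dc' -> no
  Position 7: 'cd' -> no
  Position 8: 'db' -> MATCH
  Position 9: 'ba' -> no
Total matches: 1

1


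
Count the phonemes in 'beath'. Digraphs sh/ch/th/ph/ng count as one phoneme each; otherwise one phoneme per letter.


Parsing 'beath' greedily, digraphs first:
  'b' -> consonant phoneme (phonemes so far: 1)
  'e' -> vowel phoneme (phonemes so far: 2)
  'a' -> vowel phoneme (phonemes so far: 3)
  'th' -> digraph (1 consonant phoneme) (phonemes so far: 4)
Total phonemes: 4

4


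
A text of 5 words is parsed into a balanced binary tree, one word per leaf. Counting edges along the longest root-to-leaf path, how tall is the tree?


In a balanced binary tree with n leaves the deepest leaf is ceil(log2(n)) edges below the root.
log2(5) = 2.3219
ceil(2.3219) = 3
height (edges) = 3

3


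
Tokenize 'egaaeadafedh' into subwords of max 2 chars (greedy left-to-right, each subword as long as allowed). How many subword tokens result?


'egaaeadafedh' has 12 characters.
Chunking with max size 2:
  Chunk 1: 'eg' (positions 0-1)
  Chunk 2: 'aa' (positions 2-3)
  Chunk 3: 'ea' (positions 4-5)
  Chunk 4: 'da' (positions 6-7)
  Chunk 5: 'fe' (positions 8-9)
  Chunk 6: 'dh' (positions 10-11)
Total chunks: ceil(12 / 2) = 6

6


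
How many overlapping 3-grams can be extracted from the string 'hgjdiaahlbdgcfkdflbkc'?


String 'hgjdiaahlbdgcfkdflbkc' has length L = 21.
Number of overlapping n-grams = L - n + 1
Substituting: 21 - 3 + 1 = 19

19


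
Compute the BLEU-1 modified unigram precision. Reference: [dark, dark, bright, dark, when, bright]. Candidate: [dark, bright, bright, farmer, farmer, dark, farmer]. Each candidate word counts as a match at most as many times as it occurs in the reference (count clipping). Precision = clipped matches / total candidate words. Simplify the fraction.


Reference word counts: {'bright': 2, 'dark': 3, 'when': 1}
Checking each candidate word (with clipping):
  'dark' -> in reference (ref count 3, used 1/3) -> match (matches: 1)
  'bright' -> in reference (ref count 2, used 1/2) -> match (matches: 2)
  'bright' -> in reference (ref count 2, used 2/2) -> match (matches: 3)
  'farmer' -> not in reference -> no match (matches: 3)
  'farmer' -> not in reference -> no match (matches: 3)
  'dark' -> in reference (ref count 3, used 2/3) -> match (matches: 4)
  'farmer' -> not in reference -> no match (matches: 4)
Clipped matches: 4, Candidate length: 7
Precision = 4/7

4/7


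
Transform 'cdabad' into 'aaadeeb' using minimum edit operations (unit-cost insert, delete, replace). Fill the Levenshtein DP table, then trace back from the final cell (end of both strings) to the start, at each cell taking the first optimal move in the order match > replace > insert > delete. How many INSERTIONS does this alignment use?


Edit distance = 6. Backtracking from cell (6, 7) with preference match > replace > insert > delete,
then listing the resulting alignment 'cdabad' -> 'aaadeeb' left to right:
  Step 1: replace c->a
  Step 2: replace d->a
  Step 3: keep 'a'
  Step 4: insert 'd' [insertion #1]
  Step 5: replace b->e
  Step 6: replace a->e
  Step 7: replace d->b
Total insertions: 1

1


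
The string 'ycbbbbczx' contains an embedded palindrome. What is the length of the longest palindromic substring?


Scanning 'ycbbbbczx' for palindromic substrings.
Substring at positions 1-6: 'cbbbbc'.
Check: reverse('cbbbbc') = 'cbbbbc' -> palindrome confirmed.
Neighbouring characters ('y' / 'z') break symmetry, so it cannot extend further.
No longer palindromic substring exists; longest length = 6

6


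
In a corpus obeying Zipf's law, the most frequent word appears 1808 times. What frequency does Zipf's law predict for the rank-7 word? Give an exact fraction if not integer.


Zipf's law: freq(rank) = f1 / rank
f1 = 1808, rank = 7
freq = 1808 / 7
GCD(1808, 7) = 1
Simplified: 1808/7

1808/7


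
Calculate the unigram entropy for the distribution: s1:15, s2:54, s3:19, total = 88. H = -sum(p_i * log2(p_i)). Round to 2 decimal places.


Computing entropy H = -sum(p_i * log2(p_i)):
  s1: p = 15/88 = 0.1705, -p*log2(p) = 0.4351
  s2: p = 54/88 = 0.6136, -p*log2(p) = 0.4323
  s3: p = 19/88 = 0.2159, -p*log2(p) = 0.4775
H = sum of terms = 1.3449
Rounded to 2 decimals: 1.34

1.34


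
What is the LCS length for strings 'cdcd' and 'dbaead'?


DP table for LCS of 'cdcd' and 'dbaead':
       d  b  a  e  a  d
    0  0  0  0  0  0  0
  c 0  0  0  0  0  0  0
  d 0  1  1  1  1  1  1
  c 0  1  1  1  1  1  1
  d 0  1  1  1  1  1  2
LCS: 'dd'
LCS length = 2

2


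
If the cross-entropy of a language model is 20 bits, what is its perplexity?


Perplexity formula: PP = 2^H
H = 20
PP = 2^20
PP = 2^20 = 1048576

1048576


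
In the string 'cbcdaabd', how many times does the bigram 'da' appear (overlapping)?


Scanning 'cbcdaabd' for bigram 'da':
  Position 0: 'cb' -> no
  Position 1: 'bc' -> no
  Position 2: 'cd' -> no
  Position 3: 'da' -> MATCH
  Position 4: 'aa' -> no
  Position 5: 'ab' -> no
  Position 6: 'bd' -> no
Total matches: 1

1


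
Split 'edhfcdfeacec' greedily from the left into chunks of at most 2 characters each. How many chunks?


'edhfcdfeacec' has 12 characters.
Chunking with max size 2:
  Chunk 1: 'ed' (positions 0-1)
  Chunk 2: 'hf' (positions 2-3)
  Chunk 3: 'cd' (positions 4-5)
  Chunk 4: 'fe' (positions 6-7)
  Chunk 5: 'ac' (positions 8-9)
  Chunk 6: 'ec' (positions 10-11)
Total chunks: ceil(12 / 2) = 6

6


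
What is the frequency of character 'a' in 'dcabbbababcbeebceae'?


Scanning 'dcabbbababcbeebceae' for 'a':
  Position 2: 'a' -> MATCH (count: 1)
  Position 6: 'a' -> MATCH (count: 2)
  Position 8: 'a' -> MATCH (count: 3)
  Position 17: 'a' -> MATCH (count: 4)
Total occurrences of 'a': 4

4


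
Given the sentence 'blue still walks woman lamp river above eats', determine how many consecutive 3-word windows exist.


Word trigrams from [8] words:
  Trigram 1: (blue still walks)
  Trigram 2: (still walks woman)
  Trigram 3: (walks woman lamp)
  Trigram 4: (woman lamp river)
  Trigram 5: (lamp river above)
  Trigram 6: (river above eats)
Total word trigrams: 8 - 2 = 6

6


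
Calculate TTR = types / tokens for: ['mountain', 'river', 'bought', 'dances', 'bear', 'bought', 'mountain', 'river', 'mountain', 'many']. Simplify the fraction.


Tokens: 10
Unique types: ('bear', 'bought', 'dances', 'many', 'mountain', 'river') = 6
TTR = 6/10
Simplify: divide both by 2 -> 3/5
TTR = 3/5

3/5


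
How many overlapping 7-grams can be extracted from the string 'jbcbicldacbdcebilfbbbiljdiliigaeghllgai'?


String 'jbcbicldacbdcebilfbbbiljdiliigaeghllgai' has length L = 39.
Number of overlapping n-grams = L - n + 1
Substituting: 39 - 7 + 1 = 33

33


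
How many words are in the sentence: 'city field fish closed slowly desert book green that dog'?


Counting words by splitting on spaces:
  Word 1: 'city'
  Word 2: 'field'
  Word 3: 'fish'
  Word 4: 'closed'
  Word 5: 'slowly'
  Word 6: 'desert'
  Word 7: 'book'
  Word 8: 'green'
  Word 9: 'that'
  Word 10: 'dog'
Total words: 10

10


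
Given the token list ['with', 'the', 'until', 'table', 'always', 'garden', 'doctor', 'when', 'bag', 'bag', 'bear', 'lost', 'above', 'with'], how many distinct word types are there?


Listing all tokens and tracking unique types:
  Token 1: 'with' -> NEW (unique so far: 1)
  Token 2: 'the' -> NEW (unique so far: 2)
  Token 3: 'until' -> NEW (unique so far: 3)
  Token 4: 'table' -> NEW (unique so far: 4)
  Token 5: 'always' -> NEW (unique so far: 5)
  Token 6: 'garden' -> NEW (unique so far: 6)
  Token 7: 'doctor' -> NEW (unique so far: 7)
  Token 8: 'when' -> NEW (unique so far: 8)
  Token 9: 'bag' -> NEW (unique so far: 9)
  Token 10: 'bag' -> duplicate (unique so far: 9)
  Token 11: 'bear' -> NEW (unique so far: 10)
  Token 12: 'lost' -> NEW (unique so far: 11)
  Token 13: 'above' -> NEW (unique so far: 12)
  Token 14: 'with' -> duplicate (unique so far: 12)
Unique types: ('above', 'always', 'bag', 'bear', 'doctor', 'garden', 'lost', 'table', 'the', 'until', 'when', 'with')
Vocabulary size: 12

12


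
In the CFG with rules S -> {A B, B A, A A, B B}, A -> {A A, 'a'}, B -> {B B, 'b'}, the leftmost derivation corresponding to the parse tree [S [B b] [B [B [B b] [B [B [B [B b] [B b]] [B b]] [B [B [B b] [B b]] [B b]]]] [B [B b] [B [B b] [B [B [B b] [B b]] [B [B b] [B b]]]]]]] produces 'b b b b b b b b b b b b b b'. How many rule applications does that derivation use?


Every bracketed nonterminal node [X ...] in the tree is produced by exactly one rule application.
Reading the tree off as a leftmost derivation:
  Step 1: S  =>  B B   (applied S -> B B)
  Step 2: B B  =>  b B   (applied B -> b)
  Step 3: b B  =>  b B B   (applied B -> B B)
  Step 4: b B B  =>  b B B B   (applied B -> B B)
  Step 5: b B B B  =>  b b B B   (applied B -> b)
  Step 6: b b B B  =>  b b B B B   (applied B -> B B)
  Step 7: b b B B B  =>  b b B B B B   (applied B -> B B)
  Step 8: b b B B B B  =>  b b B B B B B   (applied B -> B B)
  Step 9: b b B B B B B  =>  b b b B B B B   (applied B -> b)
  Step 10: b b b B B B B  =>  b b b b B B B   (applied B -> b)
  Step 11: b b b b B B B  =>  b b b b b B B   (applied B -> b)
  Step 12: b b b b b B B  =>  b b b b b B B B   (applied B -> B B)
  Step 13: b b b b b B B B  =>  b b b b b B B B B   (applied B -> B B)
  Step 14: b b b b b B B B B  =>  b b b b b b B B B   (applied B -> b)
  Step 15: b b b b b b B B B  =>  b b b b b b b B B   (applied B -> b)
  Step 16: b b b b b b b B B  =>  b b b b b b b b B   (applied B -> b)
  Step 17: b b b b b b b b B  =>  b b b b b b b b B B   (applied B -> B B)
  Step 18: b b b b b b b b B B  =>  b b b b b b b b b B   (applied B -> b)
  Step 19: b b b b b b b b b B  =>  b b b b b b b b b B B   (applied B -> B B)
  Step 20: b b b b b b b b b B B  =>  b b b b b b b b b b B   (applied B -> b)
  Step 21: b b b b b b b b b b B  =>  b b b b b b b b b b B B   (applied B -> B B)
  Step 22: b b b b b b b b b b B B  =>  b b b b b b b b b b B B B   (applied B -> B B)
  Step 23: b b b b b b b b b b B B B  =>  b b b b b b b b b b b B B   (applied B -> b)
  Step 24: b b b b b b b b b b b B B  =>  b b b b b b b b b b b b B   (applied B -> b)
  Step 25: b b b b b b b b b b b b B  =>  b b b b b b b b b b b b B B   (applied B -> B B)
  Step 26: b b b b b b b b b b b b B B  =>  b b b b b b b b b b b b b B   (applied B -> b)
  Step 27: b b b b b b b b b b b b b B  =>  b b b b b b b b b b b b b b   (applied B -> b)
Final yield: b b b b b b b b b b b b b b
Total rewrite steps: 27

27


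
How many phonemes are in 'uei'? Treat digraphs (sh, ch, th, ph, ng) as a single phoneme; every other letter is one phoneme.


Parsing 'uei' greedily, digraphs first:
  'u' -> vowel phoneme (phonemes so far: 1)
  'e' -> vowel phoneme (phonemes so far: 2)
  'i' -> vowel phoneme (phonemes so far: 3)
Total phonemes: 3

3


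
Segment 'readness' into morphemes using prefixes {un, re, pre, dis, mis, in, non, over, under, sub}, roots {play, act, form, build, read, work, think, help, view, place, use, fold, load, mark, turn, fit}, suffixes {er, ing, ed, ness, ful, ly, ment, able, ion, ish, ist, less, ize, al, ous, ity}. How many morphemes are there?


Segmenting 'readness' against the inventory:
  'read' -> root (morpheme 1)
  'ness' -> suffix (morpheme 2)
Total morphemes: 2

2


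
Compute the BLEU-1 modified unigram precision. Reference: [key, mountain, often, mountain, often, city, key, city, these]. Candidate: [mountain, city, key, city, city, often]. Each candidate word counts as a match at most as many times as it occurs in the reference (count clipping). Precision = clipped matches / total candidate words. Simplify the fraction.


Reference word counts: {'city': 2, 'key': 2, 'mountain': 2, 'often': 2, 'these': 1}
Checking each candidate word (with clipping):
  'mountain' -> in reference (ref count 2, used 1/2) -> match (matches: 1)
  'city' -> in reference (ref count 2, used 1/2) -> match (matches: 2)
  'key' -> in reference (ref count 2, used 1/2) -> match (matches: 3)
  'city' -> in reference (ref count 2, used 2/2) -> match (matches: 4)
  'city' -> ref count 2 already used up (2/2) -> clipped, no match (matches: 4)
  'often' -> in reference (ref count 2, used 1/2) -> match (matches: 5)
Clipped matches: 5, Candidate length: 6
Precision = 5/6

5/6


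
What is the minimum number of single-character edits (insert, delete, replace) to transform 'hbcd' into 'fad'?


Building DP table for s1='hbcd' (len 4) and s2='fad' (len 3):
       f  a  d
    0  1  2  3
  h 1  1  2  3
  b 2  2  2  3
  c 3  3  3  3
  d 4  4  4  3
Edit distance = dp[4][3] = 3

3


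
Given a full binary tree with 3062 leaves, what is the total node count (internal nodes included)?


Leaf nodes (terminals): 3062
Internal nodes = n - 1 = 3062 - 1 = 3061
Total = leaves + internal = 3062 + 3061 = 6123

6123


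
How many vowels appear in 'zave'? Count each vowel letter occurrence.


Scanning each character of 'zave':
  Position 1: 'z' -> consonant (running count: 0)
  Position 2: 'a' -> vowel (running count: 1)
  Position 3: 'v' -> consonant (running count: 1)
  Position 4: 'e' -> vowel (running count: 2)
Total vowels: 2

2


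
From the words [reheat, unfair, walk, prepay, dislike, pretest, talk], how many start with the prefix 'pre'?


Checking each word for prefix 'pre':
  'reheat' -> no (count: 0)
  'unfair' -> no (count: 0)
  'walk' -> no (count: 0)
  'prepay' -> YES, starts with 'pre' (count: 1)
  'dislike' -> no (count: 1)
  'pretest' -> YES, starts with 'pre' (count: 2)
  'talk' -> no (count: 2)
Total with prefix 'pre': 2

2


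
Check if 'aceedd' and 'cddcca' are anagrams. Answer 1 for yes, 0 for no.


Sort characters of 'aceedd': 'acddee'
Sort characters of 'cddcca': 'acccdd'
Sorted forms differ -> they are NOT anagrams
Result: 0

0


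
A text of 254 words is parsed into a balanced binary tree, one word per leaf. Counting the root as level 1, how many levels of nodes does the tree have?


In a balanced binary tree with n leaves the deepest leaf is ceil(log2(n)) edges below the root,
so counting node levels inclusive of root and leaves gives ceil(log2(n)) + 1 levels.
log2(254) = 7.9887
ceil(7.9887) = 8
levels = 8 + 1 = 9

9


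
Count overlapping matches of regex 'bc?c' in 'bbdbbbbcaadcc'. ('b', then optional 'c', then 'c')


Pattern: bc?c means 'b', then optional 'c', then 'c'.
Scanning 'bbdbbbbcaadcc' position-by-position:
  Pos 0: window 'bbd' -> no
  Pos 1: window 'bdb' -> no
  Pos 2: window 'dbb' -> no
  Pos 3: window 'bbb' -> no
  Pos 4: window 'bbb' -> no
  Pos 5: window 'bbc' -> no
  Pos 6: window 'bca' -> MATCH
  Pos 7: window 'caa' -> no
  Pos 8: window 'aad' -> no
  Pos 9: window 'adc' -> no
  Pos 10: window 'dcc' -> no
  Pos 11: window 'cc' -> no
  Pos 12: window 'c' -> no
Total matches: 1

1


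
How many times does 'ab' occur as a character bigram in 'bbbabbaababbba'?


Scanning 'bbbabbaababbba' for bigram 'ab':
  Position 0: 'bb' -> no
  Position 1: 'bb' -> no
  Position 2: 'ba' -> no
  Position 3: 'ab' -> MATCH
  Position 4: 'bb' -> no
  Position 5: 'ba' -> no
  Position 6: 'aa' -> no
  Position 7: 'ab' -> MATCH
  Position 8: 'ba' -> no
  Position 9: 'ab' -> MATCH
  Position 10: 'bb' -> no
  Position 11: 'bb' -> no
  Position 12: 'ba' -> no
Total matches: 3

3


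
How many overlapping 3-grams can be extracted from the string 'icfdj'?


String 'icfdj' has length L = 5.
Number of overlapping n-grams = L - n + 1
Substituting: 5 - 3 + 1 = 3

3


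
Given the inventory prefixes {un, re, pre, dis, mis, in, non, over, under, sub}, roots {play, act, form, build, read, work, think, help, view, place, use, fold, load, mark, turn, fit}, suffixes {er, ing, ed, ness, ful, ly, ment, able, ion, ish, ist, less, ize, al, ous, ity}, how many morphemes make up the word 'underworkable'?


Segmenting 'underworkable' against the inventory:
  'under' -> prefix (morpheme 1)
  'work' -> root (morpheme 2)
  'able' -> suffix (morpheme 3)
Total morphemes: 3

3


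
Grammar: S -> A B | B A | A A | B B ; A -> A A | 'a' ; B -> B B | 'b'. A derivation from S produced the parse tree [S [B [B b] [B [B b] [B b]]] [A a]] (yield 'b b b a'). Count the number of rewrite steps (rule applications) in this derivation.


Every bracketed nonterminal node [X ...] in the tree is produced by exactly one rule application.
Reading the tree off as a leftmost derivation:
  Step 1: S  =>  B A   (applied S -> B A)
  Step 2: B A  =>  B B A   (applied B -> B B)
  Step 3: B B A  =>  b B A   (applied B -> b)
  Step 4: b B A  =>  b B B A   (applied B -> B B)
  Step 5: b B B A  =>  b b B A   (applied B -> b)
  Step 6: b b B A  =>  b b b A   (applied B -> b)
  Step 7: b b b A  =>  b b b a   (applied A -> a)
Final yield: b b b a
Total rewrite steps: 7

7


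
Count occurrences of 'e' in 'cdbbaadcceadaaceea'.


Scanning 'cdbbaadcceadaaceea' for 'e':
  Position 9: 'e' -> MATCH (count: 1)
  Position 15: 'e' -> MATCH (count: 2)
  Position 16: 'e' -> MATCH (count: 3)
Total occurrences of 'e': 3

3


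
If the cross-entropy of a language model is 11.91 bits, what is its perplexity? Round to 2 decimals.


Perplexity formula: PP = 2^H
H = 11.91
PP = 2^11.91
Decompose: 2^11.91 = 2^11 * 2^0.91
2^11 = 2048, 2^0.91 ~ 1.8790455
PP ~ 2048 * 1.8790455 = 3848.2851840
Rounded to 2 decimals: 3848.29

3848.29


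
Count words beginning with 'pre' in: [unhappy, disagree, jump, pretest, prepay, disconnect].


Checking each word for prefix 'pre':
  'unhappy' -> no (count: 0)
  'disagree' -> no (count: 0)
  'jump' -> no (count: 0)
  'pretest' -> YES, starts with 'pre' (count: 1)
  'prepay' -> YES, starts with 'pre' (count: 2)
  'disconnect' -> no (count: 2)
Total with prefix 'pre': 2

2


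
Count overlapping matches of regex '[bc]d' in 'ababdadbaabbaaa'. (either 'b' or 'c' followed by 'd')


Pattern: [bc]d means either 'b' or 'c' followed by 'd'.
Scanning 'ababdadbaabbaaa' position-by-position:
  Pos 0: window 'ab' -> no
  Pos 1: window 'ba' -> no
  Pos 2: window 'ab' -> no
  Pos 3: window 'bd' -> MATCH
  Pos 4: window 'da' -> no
  Pos 5: window 'ad' -> no
  Pos 6: window 'db' -> no
  Pos 7: window 'ba' -> no
  Pos 8: window 'aa' -> no
  Pos 9: window 'ab' -> no
  Pos 10: window 'bb' -> no
  Pos 11: window 'ba' -> no
  Pos 12: window 'aa' -> no
  Pos 13: window 'aa' -> no
  Pos 14: window 'a' -> no
Total matches: 1

1


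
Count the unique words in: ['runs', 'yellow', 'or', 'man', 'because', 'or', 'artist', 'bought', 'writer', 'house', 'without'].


Listing all tokens and tracking unique types:
  Token 1: 'runs' -> NEW (unique so far: 1)
  Token 2: 'yellow' -> NEW (unique so far: 2)
  Token 3: 'or' -> NEW (unique so far: 3)
  Token 4: 'man' -> NEW (unique so far: 4)
  Token 5: 'because' -> NEW (unique so far: 5)
  Token 6: 'or' -> duplicate (unique so far: 5)
  Token 7: 'artist' -> NEW (unique so far: 6)
  Token 8: 'bought' -> NEW (unique so far: 7)
  Token 9: 'writer' -> NEW (unique so far: 8)
  Token 10: 'house' -> NEW (unique so far: 9)
  Token 11: 'without' -> NEW (unique so far: 10)
Unique types: ('artist', 'because', 'bought', 'house', 'man', 'or', 'runs', 'without', 'writer', 'yellow')
Vocabulary size: 10

10


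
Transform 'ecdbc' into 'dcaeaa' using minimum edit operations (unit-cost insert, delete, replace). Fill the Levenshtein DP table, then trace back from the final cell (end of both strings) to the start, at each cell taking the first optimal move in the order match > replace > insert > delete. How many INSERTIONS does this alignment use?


Edit distance = 5. Backtracking from cell (5, 6) with preference match > replace > insert > delete,
then listing the resulting alignment 'ecdbc' -> 'dcaeaa' left to right:
  Step 1: replace e->d
  Step 2: keep 'c'
  Step 3: insert 'a' [insertion #1]
  Step 4: replace d->e
  Step 5: replace b->a
  Step 6: replace c->a
Total insertions: 1

1


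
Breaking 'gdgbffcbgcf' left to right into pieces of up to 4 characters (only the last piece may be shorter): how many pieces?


'gdgbffcbgcf' has 11 characters.
Chunking with max size 4:
  Chunk 1: 'gdgb' (positions 0-3)
  Chunk 2: 'ffcb' (positions 4-7)
  Chunk 3: 'gcf' (positions 8-10)
Total chunks: ceil(11 / 4) = 3

3


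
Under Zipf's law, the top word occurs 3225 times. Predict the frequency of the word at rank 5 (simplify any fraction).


Zipf's law: freq(rank) = f1 / rank
f1 = 3225, rank = 5
freq = 3225 / 5
= 645

645


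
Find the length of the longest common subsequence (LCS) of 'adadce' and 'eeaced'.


DP table for LCS of 'adadce' and 'eeaced':
       e  e  a  c  e  d
    0  0  0  0  0  0  0
  a 0  0  0  1  1  1  1
  d 0  0  0  1  1  1  2
  a 0  0  0  1  1  1  2
  d 0  0  0  1  1  1  2
  c 0  0  0  1  2  2  2
  e 0  1  1  1  2  3  3
LCS: 'ace'
LCS length = 3

3


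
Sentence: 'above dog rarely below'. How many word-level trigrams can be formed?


Word trigrams from [4] words:
  Trigram 1: (above dog rarely)
  Trigram 2: (dog rarely below)
Total word trigrams: 4 - 2 = 2

2


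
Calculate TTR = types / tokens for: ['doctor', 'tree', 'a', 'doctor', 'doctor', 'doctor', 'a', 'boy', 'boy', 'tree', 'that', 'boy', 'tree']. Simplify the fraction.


Tokens: 13
Unique types: ('a', 'boy', 'doctor', 'that', 'tree') = 5
TTR = 5/13
Already in lowest terms.

5/13


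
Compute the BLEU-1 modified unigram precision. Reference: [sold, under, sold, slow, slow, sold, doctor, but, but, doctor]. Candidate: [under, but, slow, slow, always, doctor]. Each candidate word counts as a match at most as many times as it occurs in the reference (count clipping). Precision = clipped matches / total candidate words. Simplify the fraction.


Reference word counts: {'but': 2, 'doctor': 2, 'slow': 2, 'sold': 3, 'under': 1}
Checking each candidate word (with clipping):
  'under' -> in reference (ref count 1, used 1/1) -> match (matches: 1)
  'but' -> in reference (ref count 2, used 1/2) -> match (matches: 2)
  'slow' -> in reference (ref count 2, used 1/2) -> match (matches: 3)
  'slow' -> in reference (ref count 2, used 2/2) -> match (matches: 4)
  'always' -> not in reference -> no match (matches: 4)
  'doctor' -> in reference (ref count 2, used 1/2) -> match (matches: 5)
Clipped matches: 5, Candidate length: 6
Precision = 5/6

5/6


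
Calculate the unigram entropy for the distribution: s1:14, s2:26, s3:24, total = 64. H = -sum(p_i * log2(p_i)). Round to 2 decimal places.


Computing entropy H = -sum(p_i * log2(p_i)):
  s1: p = 14/64 = 0.2188, -p*log2(p) = 0.4796
  s2: p = 26/64 = 0.4062, -p*log2(p) = 0.5279
  s3: p = 24/64 = 0.3750, -p*log2(p) = 0.5306
H = sum of terms = 1.5381
Rounded to 2 decimals: 1.54

1.54


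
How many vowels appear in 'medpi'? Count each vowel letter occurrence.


Scanning each character of 'medpi':
  Position 1: 'm' -> consonant (running count: 0)
  Position 2: 'e' -> vowel (running count: 1)
  Position 3: 'd' -> consonant (running count: 1)
  Position 4: 'p' -> consonant (running count: 1)
  Position 5: 'i' -> vowel (running count: 2)
Total vowels: 2

2


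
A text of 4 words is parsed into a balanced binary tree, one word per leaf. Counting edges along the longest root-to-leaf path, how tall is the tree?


In a balanced binary tree with n leaves the deepest leaf is ceil(log2(n)) edges below the root.
log2(4) = 2.0000
ceil(2.0000) = 2
height (edges) = 2

2


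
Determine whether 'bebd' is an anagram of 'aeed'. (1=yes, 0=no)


Sort characters of 'bebd': 'bbde'
Sort characters of 'aeed': 'adee'
Sorted forms differ -> they are NOT anagrams
Result: 0

0


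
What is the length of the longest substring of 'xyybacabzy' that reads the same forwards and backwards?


Scanning 'xyybacabzy' for palindromic substrings.
Substring at positions 3-7: 'bacab'.
Check: reverse('bacab') = 'bacab' -> palindrome confirmed.
Neighbouring characters ('y' / 'z') break symmetry, so it cannot extend further.
No longer palindromic substring exists; longest length = 5

5


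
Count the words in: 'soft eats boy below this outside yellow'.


Counting words by splitting on spaces:
  Word 1: 'soft'
  Word 2: 'eats'
  Word 3: 'boy'
  Word 4: 'below'
  Word 5: 'this'
  Word 6: 'outside'
  Word 7: 'yellow'
Total words: 7

7


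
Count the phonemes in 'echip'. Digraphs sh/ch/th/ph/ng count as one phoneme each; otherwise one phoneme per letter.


Parsing 'echip' greedily, digraphs first:
  'e' -> vowel phoneme (phonemes so far: 1)
  'ch' -> digraph (1 consonant phoneme) (phonemes so far: 2)
  'i' -> vowel phoneme (phonemes so far: 3)
  'p' -> consonant phoneme (phonemes so far: 4)
Total phonemes: 4

4


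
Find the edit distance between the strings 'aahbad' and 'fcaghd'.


Building DP table for s1='aahbad' (len 6) and s2='fcaghd' (len 6):
       f  c  a  g  h  d
    0  1  2  3  4  5  6
  a 1  1  2  2  3  4  5
  a 2  2  2  2  3  4  5
  h 3  3  3  3  3  3  4
  b 4  4  4  4  4  4  4
  a 5  5  5  4  5  5  5
  d 6  6  6  5  5  6  5
Edit distance = dp[6][6] = 5

5


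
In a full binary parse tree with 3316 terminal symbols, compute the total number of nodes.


Leaf nodes (terminals): 3316
Internal nodes = n - 1 = 3316 - 1 = 3315
Total = leaves + internal = 3316 + 3315 = 6631

6631


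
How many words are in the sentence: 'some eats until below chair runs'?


Counting words by splitting on spaces:
  Word 1: 'some'
  Word 2: 'eats'
  Word 3: 'until'
  Word 4: 'below'
  Word 5: 'chair'
  Word 6: 'runs'
Total words: 6

6


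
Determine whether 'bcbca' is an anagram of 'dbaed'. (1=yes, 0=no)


Sort characters of 'bcbca': 'abbcc'
Sort characters of 'dbaed': 'abdde'
Sorted forms differ -> they are NOT anagrams
Result: 0

0


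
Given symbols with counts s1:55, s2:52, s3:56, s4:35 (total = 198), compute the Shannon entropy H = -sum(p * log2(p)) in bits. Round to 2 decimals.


Computing entropy H = -sum(p_i * log2(p_i)):
  s1: p = 55/198 = 0.2778, -p*log2(p) = 0.5133
  s2: p = 52/198 = 0.2626, -p*log2(p) = 0.5066
  s3: p = 56/198 = 0.2828, -p*log2(p) = 0.5153
  s4: p = 35/198 = 0.1768, -p*log2(p) = 0.4419
H = sum of terms = 1.9771
Rounded to 2 decimals: 1.98

1.98


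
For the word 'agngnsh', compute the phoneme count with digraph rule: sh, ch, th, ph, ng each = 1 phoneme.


Parsing 'agngnsh' greedily, digraphs first:
  'a' -> vowel phoneme (phonemes so far: 1)
  'g' -> consonant phoneme (phonemes so far: 2)
  'ng' -> digraph (1 consonant phoneme) (phonemes so far: 3)
  'n' -> consonant phoneme (phonemes so far: 4)
  'sh' -> digraph (1 consonant phoneme) (phonemes so far: 5)
Total phonemes: 5

5


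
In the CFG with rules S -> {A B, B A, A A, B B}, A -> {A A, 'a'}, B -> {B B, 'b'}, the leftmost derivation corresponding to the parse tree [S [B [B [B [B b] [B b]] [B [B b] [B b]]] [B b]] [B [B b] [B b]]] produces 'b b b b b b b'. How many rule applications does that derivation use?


Every bracketed nonterminal node [X ...] in the tree is produced by exactly one rule application.
Reading the tree off as a leftmost derivation:
  Step 1: S  =>  B B   (applied S -> B B)
  Step 2: B B  =>  B B B   (applied B -> B B)
  Step 3: B B B  =>  B B B B   (applied B -> B B)
  Step 4: B B B B  =>  B B B B B   (applied B -> B B)
  Step 5: B B B B B  =>  b B B B B   (applied B -> b)
  Step 6: b B B B B  =>  b b B B B   (applied B -> b)
  Step 7: b b B B B  =>  b b B B B B   (applied B -> B B)
  Step 8: b b B B B B  =>  b b b B B B   (applied B -> b)
  Step 9: b b b B B B  =>  b b b b B B   (applied B -> b)
  Step 10: b b b b B B  =>  b b b b b B   (applied B -> b)
  Step 11: b b b b b B  =>  b b b b b B B   (applied B -> B B)
  Step 12: b b b b b B B  =>  b b b b b b B   (applied B -> b)
  Step 13: b b b b b b B  =>  b b b b b b b   (applied B -> b)
Final yield: b b b b b b b
Total rewrite steps: 13

13


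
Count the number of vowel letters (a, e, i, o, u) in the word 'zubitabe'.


Scanning each character of 'zubitabe':
  Position 1: 'z' -> consonant (running count: 0)
  Position 2: 'u' -> vowel (running count: 1)
  Position 3: 'b' -> consonant (running count: 1)
  Position 4: 'i' -> vowel (running count: 2)
  Position 5: 't' -> consonant (running count: 2)
  Position 6: 'a' -> vowel (running count: 3)
  Position 7: 'b' -> consonant (running count: 3)
  Position 8: 'e' -> vowel (running count: 4)
Total vowels: 4

4


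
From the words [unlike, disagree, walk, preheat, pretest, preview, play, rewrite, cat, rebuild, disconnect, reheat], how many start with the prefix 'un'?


Checking each word for prefix 'un':
  'unlike' -> YES, starts with 'un' (count: 1)
  'disagree' -> no (count: 1)
  'walk' -> no (count: 1)
  'preheat' -> no (count: 1)
  'pretest' -> no (count: 1)
  'preview' -> no (count: 1)
  'play' -> no (count: 1)
  'rewrite' -> no (count: 1)
  'cat' -> no (count: 1)
  'rebuild' -> no (count: 1)
  'disconnect' -> no (count: 1)
  'reheat' -> no (count: 1)
Total with prefix 'un': 1

1


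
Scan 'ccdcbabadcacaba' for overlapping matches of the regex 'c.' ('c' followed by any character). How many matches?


Pattern: c. means 'c' followed by any character.
Scanning 'ccdcbabadcacaba' position-by-position:
  Pos 0: window 'cc' -> MATCH
  Pos 1: window 'cd' -> MATCH
  Pos 2: window 'dc' -> no
  Pos 3: window 'cb' -> MATCH
  Pos 4: window 'ba' -> no
  Pos 5: window 'ab' -> no
  Pos 6: window 'ba' -> no
  Pos 7: window 'ad' -> no
  Pos 8: window 'dc' -> no
  Pos 9: window 'ca' -> MATCH
  Pos 10: window 'ac' -> no
  Pos 11: window 'ca' -> MATCH
  Pos 12: window 'ab' -> no
  Pos 13: window 'ba' -> no
  Pos 14: window 'a' -> no
Total matches: 5

5


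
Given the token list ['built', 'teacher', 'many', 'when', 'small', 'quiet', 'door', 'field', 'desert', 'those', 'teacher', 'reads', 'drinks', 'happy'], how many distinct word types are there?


Listing all tokens and tracking unique types:
  Token 1: 'built' -> NEW (unique so far: 1)
  Token 2: 'teacher' -> NEW (unique so far: 2)
  Token 3: 'many' -> NEW (unique so far: 3)
  Token 4: 'when' -> NEW (unique so far: 4)
  Token 5: 'small' -> NEW (unique so far: 5)
  Token 6: 'quiet' -> NEW (unique so far: 6)
  Token 7: 'door' -> NEW (unique so far: 7)
  Token 8: 'field' -> NEW (unique so far: 8)
  Token 9: 'desert' -> NEW (unique so far: 9)
  Token 10: 'those' -> NEW (unique so far: 10)
  Token 11: 'teacher' -> duplicate (unique so far: 10)
  Token 12: 'reads' -> NEW (unique so far: 11)
  Token 13: 'drinks' -> NEW (unique so far: 12)
  Token 14: 'happy' -> NEW (unique so far: 13)
Unique types: ('built', 'desert', 'door', 'drinks', 'field', 'happy', 'many', 'quiet', 'reads', 'small', 'teacher', 'those', 'when')
Vocabulary size: 13

13


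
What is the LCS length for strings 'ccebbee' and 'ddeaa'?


DP table for LCS of 'ccebbee' and 'ddeaa':
       d  d  e  a  a
    0  0  0  0  0  0
  c 0  0  0  0  0  0
  c 0  0  0  0  0  0
  e 0  0  0  1  1  1
  b 0  0  0  1  1  1
  b 0  0  0  1  1  1
  e 0  0  0  1  1  1
  e 0  0  0  1  1  1
LCS: 'e'
LCS length = 1

1


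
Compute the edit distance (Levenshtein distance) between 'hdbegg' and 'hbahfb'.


Building DP table for s1='hdbegg' (len 6) and s2='hbahfb' (len 6):
       h  b  a  h  f  b
    0  1  2  3  4  5  6
  h 1  0  1  2  3  4  5
  d 2  1  1  2  3  4  5
  b 3  2  1  2  3  4  4
  e 4  3  2  2  3  4  5
  g 5  4  3  3  3  4  5
  g 6  5  4  4  4  4  5
Edit distance = dp[6][6] = 5

5


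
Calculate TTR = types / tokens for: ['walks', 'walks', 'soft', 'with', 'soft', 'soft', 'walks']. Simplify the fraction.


Tokens: 7
Unique types: ('soft', 'walks', 'with') = 3
TTR = 3/7
Already in lowest terms.

3/7


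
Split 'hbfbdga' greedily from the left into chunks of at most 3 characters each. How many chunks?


'hbfbdga' has 7 characters.
Chunking with max size 3:
  Chunk 1: 'hbf' (positions 0-2)
  Chunk 2: 'bdg' (positions 3-5)
  Chunk 3: 'a' (positions 6-6)
Total chunks: ceil(7 / 3) = 3

3
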